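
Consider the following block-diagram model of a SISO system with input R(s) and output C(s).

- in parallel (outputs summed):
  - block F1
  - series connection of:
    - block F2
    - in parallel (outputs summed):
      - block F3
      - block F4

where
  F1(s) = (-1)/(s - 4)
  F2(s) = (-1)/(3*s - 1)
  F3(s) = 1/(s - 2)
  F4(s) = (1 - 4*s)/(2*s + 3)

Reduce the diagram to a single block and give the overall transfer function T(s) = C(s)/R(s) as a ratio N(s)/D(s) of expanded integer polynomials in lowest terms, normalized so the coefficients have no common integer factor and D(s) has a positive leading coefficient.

1. reduce the parallel group F3, F4, giving (-4*s^2 + 11*s + 1)/(2*s^2 - s - 6)
2. multiply F2, (F3+F4) (series), giving (4*s^2 - 11*s - 1)/(6*s^3 - 5*s^2 - 17*s + 6)
3. reduce the parallel group F1, (F2*(F3+F4)) - this is the overall T(s), already in the required normalized form

Answer: (-2*s^3 - 22*s^2 + 60*s - 2)/(6*s^4 - 29*s^3 + 3*s^2 + 74*s - 24)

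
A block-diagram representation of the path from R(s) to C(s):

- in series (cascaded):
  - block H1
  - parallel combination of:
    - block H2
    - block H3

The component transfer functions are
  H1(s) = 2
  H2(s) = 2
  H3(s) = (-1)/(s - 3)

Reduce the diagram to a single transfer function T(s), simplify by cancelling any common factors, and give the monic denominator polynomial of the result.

Step 1: add H2, H3 (parallel) gives (2*s - 7)/(s - 3)
Step 2: reduce the series chain H1, (H2+H3) gives (4*s - 14)/(s - 3)
No further cancellation is possible in the step-2 result, so that is T(s). Its denominator is already monic.

Answer: s - 3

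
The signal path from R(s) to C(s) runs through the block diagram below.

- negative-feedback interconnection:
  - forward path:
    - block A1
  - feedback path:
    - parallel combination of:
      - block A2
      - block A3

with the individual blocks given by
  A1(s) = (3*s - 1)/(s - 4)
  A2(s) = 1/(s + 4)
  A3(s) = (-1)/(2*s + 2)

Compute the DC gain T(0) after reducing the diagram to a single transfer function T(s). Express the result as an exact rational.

Reducing step by step:

1. sum the parallel branches A2, A3; result (s - 2)/(2*s^2 + 10*s + 8)
2. close the feedback loop around A1, (A2+A3); result (6*s^3 + 28*s^2 + 14*s - 8)/(2*s^3 + 5*s^2 - 39*s - 30)
Step 2 gives the overall T(s). Then T(0) = -8/(-30) = 4/15.

Answer: 4/15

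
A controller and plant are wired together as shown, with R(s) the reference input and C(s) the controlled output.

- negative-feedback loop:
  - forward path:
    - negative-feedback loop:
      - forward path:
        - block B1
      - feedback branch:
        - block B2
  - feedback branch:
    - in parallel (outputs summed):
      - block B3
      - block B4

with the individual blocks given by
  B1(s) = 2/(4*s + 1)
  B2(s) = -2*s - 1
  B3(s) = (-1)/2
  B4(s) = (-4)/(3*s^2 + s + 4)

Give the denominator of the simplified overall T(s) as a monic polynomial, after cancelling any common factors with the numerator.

Step 1: feedback reduction of B1, B2 gives -2
Step 2: parallel reduction of B3, B4 gives (-3*s^2 - s - 12)/(6*s^2 + 2*s + 8)
Step 3: collapse the loop ([B1/(1+B1*B2)] forward, (B3+B4) return) gives (-3*s^2 - s - 4)/(3*s^2 + s + 8)
No further cancellation is possible in the step-3 result, so that is T(s). Its denominator becomes monic after dividing by the leading coefficient 3.

Therefore the answer is s^2 + s/3 + 8/3.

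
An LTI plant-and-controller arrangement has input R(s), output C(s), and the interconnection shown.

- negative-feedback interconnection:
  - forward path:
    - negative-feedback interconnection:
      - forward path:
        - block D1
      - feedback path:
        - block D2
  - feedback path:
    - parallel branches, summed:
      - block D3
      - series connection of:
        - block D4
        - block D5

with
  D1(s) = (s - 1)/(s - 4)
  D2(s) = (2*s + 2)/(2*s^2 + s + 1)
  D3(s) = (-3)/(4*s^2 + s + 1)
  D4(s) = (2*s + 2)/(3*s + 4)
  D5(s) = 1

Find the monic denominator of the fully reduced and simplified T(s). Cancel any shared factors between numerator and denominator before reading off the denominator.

(1) apply the feedback formula to D1, D2 -> (2*s^3 - s^2 - 1)/(2*s^3 - 5*s^2 - 3*s - 6)
(2) combine D4, D5 in series -> (2*s + 2)/(3*s + 4)
(3) reduce the parallel group D3, (D4*D5) -> (8*s^3 + 10*s^2 - 5*s - 10)/(12*s^3 + 19*s^2 + 7*s + 4)
(4) collapse the loop ([D1/(1+D1*D2)] forward, (D3+(D4*D5)) return) -> (24*s^6 + 26*s^5 - 5*s^4 - 11*s^3 - 23*s^2 - 7*s - 4)/(40*s^6 - 10*s^5 - 137*s^4 - 179*s^3 - 155*s^2 - 49*s - 14)
No further cancellation is possible in the step-4 result, so that is T(s). Its denominator becomes monic after dividing by the leading coefficient 40.

Final answer: s^6 - s^5/4 - 137*s^4/40 - 179*s^3/40 - 31*s^2/8 - 49*s/40 - 7/20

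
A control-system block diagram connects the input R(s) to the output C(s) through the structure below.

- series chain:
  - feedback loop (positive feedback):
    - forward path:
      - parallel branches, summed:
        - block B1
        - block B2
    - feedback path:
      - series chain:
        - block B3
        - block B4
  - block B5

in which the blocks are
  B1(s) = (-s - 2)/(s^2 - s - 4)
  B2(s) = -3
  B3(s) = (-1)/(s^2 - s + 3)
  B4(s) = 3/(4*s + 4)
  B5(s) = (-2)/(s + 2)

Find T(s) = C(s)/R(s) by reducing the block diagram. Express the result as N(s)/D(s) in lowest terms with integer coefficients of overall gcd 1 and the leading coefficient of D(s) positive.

Answer: (24*s^5 - 16*s^4 - 32*s^3 + 40*s^2 - 208*s - 240)/(4*s^6 + 4*s^5 - 16*s^4 - 21*s^3 - 48*s^2 - 94*s - 36)

Working:
Step 1 - reduce the parallel group B1, B2 = (-3*s^2 + 2*s + 10)/(s^2 - s - 4)
Step 2 - series reduction of B3, B4 = (-3)/(4*s^3 + 8*s + 12)
Step 3 - feedback reduction of (B1+B2), (B3*B4) = (-12*s^5 + 8*s^4 + 16*s^3 - 20*s^2 + 104*s + 120)/(4*s^5 - 4*s^4 - 8*s^3 - 5*s^2 - 38*s - 18)
Step 4 - multiply [(B1+B2)/(1-(B1+B2)*(B3*B4))], B5 (series): this yields T(s), and no further normalization is needed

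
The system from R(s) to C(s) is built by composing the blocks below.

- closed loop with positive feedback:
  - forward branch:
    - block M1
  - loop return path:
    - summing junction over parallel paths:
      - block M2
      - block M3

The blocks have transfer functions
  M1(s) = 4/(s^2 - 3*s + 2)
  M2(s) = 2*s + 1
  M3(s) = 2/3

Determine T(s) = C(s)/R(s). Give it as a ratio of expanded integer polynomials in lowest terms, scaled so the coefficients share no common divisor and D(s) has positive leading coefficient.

The answer is 12/(3*s^2 - 33*s - 14).

Reasoning:
1. parallel reduction of M2, M3 -> 2*s + 5/3
2. close the feedback loop around M1, (M2+M3): this yields T(s), and no further normalization is needed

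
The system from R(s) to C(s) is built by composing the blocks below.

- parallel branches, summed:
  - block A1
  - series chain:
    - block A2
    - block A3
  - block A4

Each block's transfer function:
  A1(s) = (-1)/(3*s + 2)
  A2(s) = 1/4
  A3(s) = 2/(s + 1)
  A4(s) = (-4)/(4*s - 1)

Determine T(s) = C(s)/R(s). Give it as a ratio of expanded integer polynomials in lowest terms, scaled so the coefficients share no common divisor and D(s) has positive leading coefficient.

Reducing step by step:

Step 1: combine A2, A3 in series, giving 1/(2*s + 2)
Step 2: parallel reduction of A1, (A2*A3), A4, giving the overall T(s)

Answer: (-20*s^2 - 41*s - 16)/(24*s^3 + 34*s^2 + 6*s - 4)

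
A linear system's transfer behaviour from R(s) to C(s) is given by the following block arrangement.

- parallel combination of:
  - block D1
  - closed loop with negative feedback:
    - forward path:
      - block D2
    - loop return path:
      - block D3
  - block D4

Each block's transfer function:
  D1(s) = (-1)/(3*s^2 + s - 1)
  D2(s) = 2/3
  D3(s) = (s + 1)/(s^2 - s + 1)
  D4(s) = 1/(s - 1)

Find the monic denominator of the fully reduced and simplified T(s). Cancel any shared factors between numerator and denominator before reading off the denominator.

Answer: s^5 - s^4 + 11*s^3/9 - 5*s^2/9 - 11*s/9 + 5/9

Working:
Step 1: reduce the feedback loop with forward D2 and return D3 = (2*s^2 - 2*s + 2)/(3*s^2 - s + 5)
Step 2: reduce the parallel group D1, [D2/(1+D2*D3)], D4 = (6*s^5 - s^4 + 3*s^3 + 17*s^2 - 6*s + 2)/(9*s^5 - 9*s^4 + 11*s^3 - 5*s^2 - 11*s + 5)
Step 2 gives the fully reduced T(s), with no common factor left to cancel. The denominator's leading coefficient is 9, so divide each of its coefficients by 9 to get the monic form.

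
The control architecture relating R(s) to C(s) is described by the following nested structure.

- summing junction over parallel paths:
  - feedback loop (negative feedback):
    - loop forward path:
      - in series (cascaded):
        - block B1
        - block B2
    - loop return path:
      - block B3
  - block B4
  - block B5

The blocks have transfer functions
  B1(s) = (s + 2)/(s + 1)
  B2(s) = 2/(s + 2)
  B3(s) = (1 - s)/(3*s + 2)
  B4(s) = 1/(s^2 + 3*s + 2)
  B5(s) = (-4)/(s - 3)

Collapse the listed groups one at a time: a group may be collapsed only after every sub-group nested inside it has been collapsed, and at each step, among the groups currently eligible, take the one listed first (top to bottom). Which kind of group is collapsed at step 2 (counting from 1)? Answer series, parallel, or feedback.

Reducing step by step:

[1] combine B1, B2 in series
[2] apply the feedback formula to (B1*B2), B3
[3] add [(B1*B2)/(1+(B1*B2)*B3)], B4, B5 (parallel)
At step 2 the group reduced is feedback.

Answer: feedback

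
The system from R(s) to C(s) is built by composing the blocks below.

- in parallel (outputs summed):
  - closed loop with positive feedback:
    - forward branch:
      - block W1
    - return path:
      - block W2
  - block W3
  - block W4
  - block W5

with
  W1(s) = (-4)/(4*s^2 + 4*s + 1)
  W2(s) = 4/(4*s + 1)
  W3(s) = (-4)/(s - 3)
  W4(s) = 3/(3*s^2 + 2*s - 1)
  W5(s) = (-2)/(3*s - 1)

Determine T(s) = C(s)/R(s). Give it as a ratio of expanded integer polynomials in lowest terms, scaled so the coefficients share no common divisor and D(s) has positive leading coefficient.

First reduce the diagram to T(s).

(1) apply the feedback formula to W1, W2 gives (-16*s - 4)/(16*s^3 + 20*s^2 + 8*s + 17)
(2) add [W1/(1-W1*W2)], W3, W4, W5 (parallel); the result is T(s) itself (integer coefficients, no common factor, positive leading denominator coefficient)

Answer: (-224*s^5 - 344*s^4 - 16*s^3 - 86*s^2 - 29*s + 5)/(48*s^6 - 52*s^5 - 228*s^4 - 97*s^3 - 115*s^2 - 95*s + 51)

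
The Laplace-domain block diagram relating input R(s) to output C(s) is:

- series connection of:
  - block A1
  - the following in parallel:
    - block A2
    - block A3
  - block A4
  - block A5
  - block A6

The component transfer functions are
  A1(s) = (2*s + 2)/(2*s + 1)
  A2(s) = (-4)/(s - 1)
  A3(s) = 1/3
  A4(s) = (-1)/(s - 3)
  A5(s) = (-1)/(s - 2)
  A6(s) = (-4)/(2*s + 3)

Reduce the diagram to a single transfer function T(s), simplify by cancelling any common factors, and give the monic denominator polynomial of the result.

First reduce the diagram to T(s).

[1] add A2, A3 (parallel); result (s - 13)/(3*s - 3)
[2] cascade A1, (A2+A3), A4, A5, A6; result (-8*s^2 + 96*s + 104)/(12*s^5 - 48*s^4 - 3*s^3 + 138*s^2 - 45*s - 54)
The result of step 2 is T(s) in lowest terms. Its denominator has leading coefficient 12; dividing the denominator through by 12 makes it monic.

Answer: s^5 - 4*s^4 - s^3/4 + 23*s^2/2 - 15*s/4 - 9/2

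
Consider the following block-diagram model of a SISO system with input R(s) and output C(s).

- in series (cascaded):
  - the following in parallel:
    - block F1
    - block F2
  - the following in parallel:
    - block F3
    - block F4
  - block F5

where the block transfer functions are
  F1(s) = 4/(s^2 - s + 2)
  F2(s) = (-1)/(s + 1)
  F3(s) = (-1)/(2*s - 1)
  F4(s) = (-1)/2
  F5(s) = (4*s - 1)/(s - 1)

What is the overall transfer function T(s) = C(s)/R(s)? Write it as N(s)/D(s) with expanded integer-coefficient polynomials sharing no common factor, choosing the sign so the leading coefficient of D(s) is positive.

The answer is (8*s^4 - 38*s^3 - 27*s^2 + s + 2)/(4*s^5 - 6*s^4 + 6*s^3 + 2*s^2 - 10*s + 4).

Reasoning:
Step 1 - combine F1, F2 in parallel; result (-s^2 + 5*s + 2)/(s^3 + s + 2)
Step 2 - combine F3, F4 in parallel; result (-2*s - 1)/(4*s - 2)
Step 3 - series reduction of (F1+F2), (F3+F4), F5 - this is the overall T(s), already in the required normalized form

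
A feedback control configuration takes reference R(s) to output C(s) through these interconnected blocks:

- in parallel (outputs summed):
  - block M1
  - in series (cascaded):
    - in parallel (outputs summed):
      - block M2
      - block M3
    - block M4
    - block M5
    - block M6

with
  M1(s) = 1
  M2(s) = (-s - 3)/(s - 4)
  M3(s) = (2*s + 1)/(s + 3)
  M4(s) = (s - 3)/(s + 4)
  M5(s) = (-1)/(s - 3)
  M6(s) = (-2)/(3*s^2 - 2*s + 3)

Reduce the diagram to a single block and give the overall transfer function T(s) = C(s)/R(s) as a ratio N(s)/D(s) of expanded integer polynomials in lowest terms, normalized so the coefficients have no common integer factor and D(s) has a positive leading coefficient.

Step 1. reduce the parallel group M2, M3; result (s^2 - 13*s - 13)/(s^2 - s - 12)
Step 2. multiply (M2+M3), M4, M5, M6 (series); result (2*s^2 - 26*s - 26)/(3*s^5 + 7*s^4 - 51*s^3 - 103*s^2 + 48*s - 144)
Step 3. add M1, ((M2+M3)*M4*M5*M6) (parallel); the result is T(s) itself (integer coefficients, no common factor, positive leading denominator coefficient)

Final answer: (3*s^5 + 7*s^4 - 51*s^3 - 101*s^2 + 22*s - 170)/(3*s^5 + 7*s^4 - 51*s^3 - 103*s^2 + 48*s - 144)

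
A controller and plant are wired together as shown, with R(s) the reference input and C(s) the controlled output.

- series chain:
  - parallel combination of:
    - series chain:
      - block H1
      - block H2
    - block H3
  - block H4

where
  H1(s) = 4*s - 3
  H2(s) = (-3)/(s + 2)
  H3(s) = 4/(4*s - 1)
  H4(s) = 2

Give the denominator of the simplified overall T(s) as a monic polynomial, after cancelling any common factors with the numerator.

Answer: s^2 + 7*s/4 - 1/2

Working:
[1] reduce the series chain H1, H2 = (9 - 12*s)/(s + 2)
[2] combine (H1*H2), H3 in parallel = (-48*s^2 + 52*s - 1)/(4*s^2 + 7*s - 2)
[3] combine ((H1*H2)+H3), H4 in series = (-96*s^2 + 104*s - 2)/(4*s^2 + 7*s - 2)
That last expression is T(s), already simplified. Scaling its denominator by 1/4 (the reciprocal of the leading coefficient) yields the monic denominator.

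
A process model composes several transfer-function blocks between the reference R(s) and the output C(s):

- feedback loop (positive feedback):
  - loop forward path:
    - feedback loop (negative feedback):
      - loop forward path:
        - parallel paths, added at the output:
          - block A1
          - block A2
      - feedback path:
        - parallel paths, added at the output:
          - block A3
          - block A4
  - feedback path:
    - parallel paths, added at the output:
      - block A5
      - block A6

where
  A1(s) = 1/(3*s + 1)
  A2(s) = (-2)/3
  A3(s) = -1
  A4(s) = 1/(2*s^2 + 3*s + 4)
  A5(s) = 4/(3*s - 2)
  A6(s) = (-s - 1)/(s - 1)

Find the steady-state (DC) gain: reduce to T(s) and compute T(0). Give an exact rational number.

Answer: 4/13

Working:
Step 1 - add A1, A2 (parallel): (1 - 6*s)/(9*s + 3)
Step 2 - parallel reduction of A3, A4: (-2*s^2 - 3*s - 3)/(2*s^2 + 3*s + 4)
Step 3 - close the feedback loop around (A1+A2), (A3+A4): (-12*s^3 - 16*s^2 - 21*s + 4)/(30*s^3 + 49*s^2 + 60*s + 9)
Step 4 - sum the parallel branches A5, A6: (-3*s^2 + 3*s - 2)/(3*s^2 - 5*s + 2)
Step 5 - reduce the feedback loop with forward [(A1+A2)/(1+(A1+A2)*(A3+A4))] and return (A5+A6): (-36*s^5 + 12*s^4 - 7*s^3 + 85*s^2 - 62*s + 8)/(54*s^5 - 15*s^4 - 44*s^3 - 132*s^2 + 21*s + 26)
Evaluating the step-5 result (the overall T(s)) at s = 0 gives T(0) = 8/26 = 4/13.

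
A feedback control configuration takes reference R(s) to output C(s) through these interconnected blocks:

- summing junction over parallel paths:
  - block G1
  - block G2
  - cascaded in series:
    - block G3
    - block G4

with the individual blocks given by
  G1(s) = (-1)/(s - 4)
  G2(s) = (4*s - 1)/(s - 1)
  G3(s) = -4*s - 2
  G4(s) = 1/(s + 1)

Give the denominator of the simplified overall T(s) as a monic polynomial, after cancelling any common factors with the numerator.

Step 1: combine G3, G4 in series = (-4*s - 2)/(s + 1)
Step 2: sum the parallel branches G1, G2, (G3*G4) = (4*s^2 - 19*s - 3)/(s^3 - 4*s^2 - s + 4)
Step 2 gives the fully reduced T(s), with no common factor left to cancel. The denominator is already monic (leading coefficient 1).

Answer: s^3 - 4*s^2 - s + 4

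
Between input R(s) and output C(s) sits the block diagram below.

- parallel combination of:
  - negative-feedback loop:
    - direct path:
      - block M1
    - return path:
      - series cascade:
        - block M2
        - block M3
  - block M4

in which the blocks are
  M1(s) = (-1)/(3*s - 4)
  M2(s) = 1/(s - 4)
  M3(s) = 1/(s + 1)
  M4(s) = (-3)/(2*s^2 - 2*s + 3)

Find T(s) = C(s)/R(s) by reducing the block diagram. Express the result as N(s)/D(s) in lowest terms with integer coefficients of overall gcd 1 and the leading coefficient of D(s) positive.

Step 1 - combine M2, M3 in series: 1/(s^2 - 3*s - 4)
Step 2 - close the feedback loop around M1, (M2*M3): (-s^2 + 3*s + 4)/(3*s^3 - 13*s^2 + 15)
Step 3 - sum the parallel branches [M1/(1+M1*(M2*M3))], M4; the result is T(s) itself (integer coefficients, no common factor, positive leading denominator coefficient)

Answer: (-2*s^4 - s^3 + 38*s^2 + s - 33)/(6*s^5 - 32*s^4 + 35*s^3 - 9*s^2 - 30*s + 45)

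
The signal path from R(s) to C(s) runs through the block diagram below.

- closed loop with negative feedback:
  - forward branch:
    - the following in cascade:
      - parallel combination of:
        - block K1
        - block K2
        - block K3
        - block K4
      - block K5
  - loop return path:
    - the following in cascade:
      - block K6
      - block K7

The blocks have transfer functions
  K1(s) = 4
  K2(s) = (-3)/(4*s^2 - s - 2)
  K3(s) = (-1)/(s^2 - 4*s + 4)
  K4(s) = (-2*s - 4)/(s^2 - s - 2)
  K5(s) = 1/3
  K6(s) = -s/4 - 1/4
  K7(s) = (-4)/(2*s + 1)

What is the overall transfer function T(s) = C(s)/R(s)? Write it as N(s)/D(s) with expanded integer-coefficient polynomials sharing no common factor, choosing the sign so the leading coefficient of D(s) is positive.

Step 1. sum the parallel branches K1, K2, K3, K4 gives (16*s^5 - 60*s^4 - s^3 + 130*s^2 - 21*s - 58)/(4*s^5 - 13*s^4 + s^3 + 22*s^2 - 4*s - 8)
Step 2. series reduction of (K1+K2+K3+K4), K5 gives (16*s^5 - 60*s^4 - s^3 + 130*s^2 - 21*s - 58)/(12*s^5 - 39*s^4 + 3*s^3 + 66*s^2 - 12*s - 24)
Step 3. multiply K6, K7 (series) gives (s + 1)/(2*s + 1)
Step 4. reduce the feedback loop with forward ((K1+K2+K3+K4)*K5) and return (K6*K7) - this is the overall T(s), already in the required normalized form

Answer: (32*s^6 - 104*s^5 - 62*s^4 + 259*s^3 + 88*s^2 - 137*s - 58)/(40*s^6 - 110*s^5 - 94*s^4 + 264*s^3 + 151*s^2 - 139*s - 82)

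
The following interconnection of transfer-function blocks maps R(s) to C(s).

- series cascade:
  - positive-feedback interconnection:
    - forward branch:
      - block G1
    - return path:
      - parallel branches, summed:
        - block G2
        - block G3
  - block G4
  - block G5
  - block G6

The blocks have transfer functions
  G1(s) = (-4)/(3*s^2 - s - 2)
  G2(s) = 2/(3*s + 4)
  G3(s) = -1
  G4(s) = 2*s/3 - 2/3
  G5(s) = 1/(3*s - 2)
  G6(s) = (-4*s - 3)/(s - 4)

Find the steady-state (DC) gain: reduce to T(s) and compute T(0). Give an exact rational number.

Step 1. parallel reduction of G2, G3; result (-3*s - 2)/(3*s + 4)
Step 2. collapse the loop (G1 forward, (G2+G3) return); result (-12*s - 16)/(9*s^3 + 9*s^2 - 22*s - 16)
Step 3. combine [G1/(1-G1*(G2+G3))], G4, G5, G6 in series; result (96*s^3 + 104*s^2 - 104*s - 96)/(81*s^5 - 297*s^4 - 360*s^3 + 996*s^2 + 144*s - 384)
Step 3 gives the overall T(s). Then T(0) = -96/(-384) = 1/4.

Therefore the answer is 1/4.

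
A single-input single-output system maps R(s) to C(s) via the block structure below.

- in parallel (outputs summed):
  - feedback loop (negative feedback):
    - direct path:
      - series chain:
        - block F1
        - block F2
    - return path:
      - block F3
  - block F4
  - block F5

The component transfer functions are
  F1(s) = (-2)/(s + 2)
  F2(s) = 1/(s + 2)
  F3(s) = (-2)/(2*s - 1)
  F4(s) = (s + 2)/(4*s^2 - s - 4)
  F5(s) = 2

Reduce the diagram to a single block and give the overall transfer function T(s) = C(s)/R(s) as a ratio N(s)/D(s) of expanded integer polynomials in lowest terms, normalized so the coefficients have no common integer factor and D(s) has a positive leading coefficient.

The answer is (16*s^5 + 54*s^4 - 3*s^3 - 34*s^2 - 10*s - 8)/(8*s^5 + 26*s^4 + s^3 - 32*s^2 - 16*s).

Reasoning:
Step 1. series reduction of F1, F2 gives (-2)/(s^2 + 4*s + 4)
Step 2. close the feedback loop around (F1*F2), F3 gives (2 - 4*s)/(2*s^3 + 7*s^2 + 4*s)
Step 3. reduce the parallel group [(F1*F2)/(1+(F1*F2)*F3)], F4, F5, which is the overall transfer function T(s) = C(s)/R(s) in lowest terms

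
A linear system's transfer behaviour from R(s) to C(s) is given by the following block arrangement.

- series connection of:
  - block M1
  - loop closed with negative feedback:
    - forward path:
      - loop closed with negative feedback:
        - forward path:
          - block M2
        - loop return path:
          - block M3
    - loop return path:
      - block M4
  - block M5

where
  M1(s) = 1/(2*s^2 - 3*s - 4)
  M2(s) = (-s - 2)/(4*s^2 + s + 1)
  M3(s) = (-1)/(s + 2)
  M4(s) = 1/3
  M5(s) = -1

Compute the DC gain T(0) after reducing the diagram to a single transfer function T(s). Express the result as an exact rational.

Answer: -3/8

Working:
1. apply the feedback formula to M2, M3: (-s - 2)/(4*s^2 + s + 2)
2. apply the feedback formula to [M2/(1+M2*M3)], M4: (-3*s - 6)/(12*s^2 + 2*s + 4)
3. combine M1, [[M2/(1+M2*M3)]/(1+[M2/(1+M2*M3)]*M4)], M5 in series: (3*s + 6)/(24*s^4 - 32*s^3 - 46*s^2 - 20*s - 16)
That last expression is T(s); at s = 0 only the constant terms survive, so T(0) = 6/(-16) = -3/8.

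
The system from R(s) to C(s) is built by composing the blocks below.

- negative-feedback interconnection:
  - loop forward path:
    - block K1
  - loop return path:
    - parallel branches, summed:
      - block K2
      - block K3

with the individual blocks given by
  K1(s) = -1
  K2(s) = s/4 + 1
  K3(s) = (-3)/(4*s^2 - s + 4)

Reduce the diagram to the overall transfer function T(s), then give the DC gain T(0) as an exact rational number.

Answer: -4/3

Working:
(1) sum the parallel branches K2, K3; result (4*s^3 + 15*s^2 + 4)/(16*s^2 - 4*s + 16)
(2) close the feedback loop around K1, (K2+K3); result (16*s^2 - 4*s + 16)/(4*s^3 - s^2 + 4*s - 12)
The step-2 result is T(s). Setting s = 0: T(0) = 16/(-12) = -4/3.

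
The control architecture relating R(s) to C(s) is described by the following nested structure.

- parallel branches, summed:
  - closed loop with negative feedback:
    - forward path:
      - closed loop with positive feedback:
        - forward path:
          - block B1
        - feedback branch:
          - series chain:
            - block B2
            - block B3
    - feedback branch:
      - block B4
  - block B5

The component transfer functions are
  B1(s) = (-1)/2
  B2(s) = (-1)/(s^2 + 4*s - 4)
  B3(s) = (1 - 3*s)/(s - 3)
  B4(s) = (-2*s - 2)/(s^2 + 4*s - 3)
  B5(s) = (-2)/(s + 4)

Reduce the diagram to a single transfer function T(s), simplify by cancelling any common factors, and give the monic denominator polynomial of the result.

1. reduce the series chain B2, B3; result (3*s - 1)/(s^3 + s^2 - 16*s + 12)
2. apply the feedback formula to B1, (B2*B3); result (-s^3 - s^2 + 16*s - 12)/(2*s^3 + 2*s^2 - 29*s + 23)
3. feedback reduction of [B1/(1-B1*(B2*B3))], B4; result (-s^5 - 5*s^4 + 15*s^3 + 55*s^2 - 96*s + 36)/(2*s^5 + 12*s^4 - 23*s^3 - 129*s^2 + 171*s - 45)
4. parallel reduction of [[B1/(1-B1*(B2*B3))]/(1+[B1/(1-B1*(B2*B3))]*B4)], B5; result (-s^6 - 13*s^5 - 29*s^4 + 161*s^3 + 382*s^2 - 690*s + 234)/(2*s^6 + 20*s^5 + 25*s^4 - 221*s^3 - 345*s^2 + 639*s - 180)
Step 4 gives the fully reduced T(s), with no common factor left to cancel. The denominator's leading coefficient is 2, so divide each of its coefficients by 2 to get the monic form.

Hence the answer: s^6 + 10*s^5 + 25*s^4/2 - 221*s^3/2 - 345*s^2/2 + 639*s/2 - 90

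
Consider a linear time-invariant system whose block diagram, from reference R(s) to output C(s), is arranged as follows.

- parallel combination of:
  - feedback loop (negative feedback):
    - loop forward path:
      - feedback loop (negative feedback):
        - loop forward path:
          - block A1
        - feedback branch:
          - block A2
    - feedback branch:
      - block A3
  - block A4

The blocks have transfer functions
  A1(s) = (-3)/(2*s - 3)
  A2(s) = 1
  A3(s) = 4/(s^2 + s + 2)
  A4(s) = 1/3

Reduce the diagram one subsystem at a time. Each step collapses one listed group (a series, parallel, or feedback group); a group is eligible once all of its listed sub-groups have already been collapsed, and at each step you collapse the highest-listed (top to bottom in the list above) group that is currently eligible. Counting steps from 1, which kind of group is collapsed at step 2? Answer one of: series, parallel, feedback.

(1) reduce the feedback loop with forward A1 and return A2
(2) reduce the feedback loop with forward [A1/(1+A1*A2)] and return A3
(3) sum the parallel branches [[A1/(1+A1*A2)]/(1+[A1/(1+A1*A2)]*A3)], A4
Step 2 collapses a feedback group.

Answer: feedback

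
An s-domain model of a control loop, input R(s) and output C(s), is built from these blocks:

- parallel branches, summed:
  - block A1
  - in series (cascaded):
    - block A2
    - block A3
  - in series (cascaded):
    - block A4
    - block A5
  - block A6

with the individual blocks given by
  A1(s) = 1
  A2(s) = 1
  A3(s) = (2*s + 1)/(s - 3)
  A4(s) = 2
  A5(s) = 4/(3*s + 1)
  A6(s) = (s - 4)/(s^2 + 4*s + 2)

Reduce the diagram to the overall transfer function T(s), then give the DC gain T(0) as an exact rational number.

First reduce the diagram to T(s).

Step 1 - cascade A2, A3: (2*s + 1)/(s - 3)
Step 2 - multiply A4, A5 (series): 8/(3*s + 1)
Step 3 - add A1, (A2*A3), (A4*A5), A6 (parallel): (9*s^4 + 44*s^3 - 8*s^2 - 65*s - 40)/(3*s^4 + 4*s^3 - 29*s^2 - 28*s - 6)
That last expression is T(s); at s = 0 only the constant terms survive, so T(0) = -40/(-6) = 20/3.

Answer: 20/3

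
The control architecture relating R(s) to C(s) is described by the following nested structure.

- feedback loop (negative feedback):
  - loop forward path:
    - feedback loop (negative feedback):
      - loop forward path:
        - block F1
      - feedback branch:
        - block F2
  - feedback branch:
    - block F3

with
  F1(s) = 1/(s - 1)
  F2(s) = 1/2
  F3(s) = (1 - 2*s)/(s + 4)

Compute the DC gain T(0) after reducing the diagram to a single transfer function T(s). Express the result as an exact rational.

First reduce the diagram to T(s).

Step 1: reduce the feedback loop with forward F1 and return F2 gives 2/(2*s - 1)
Step 2: collapse the loop ([F1/(1+F1*F2)] forward, F3 return) gives (2*s + 8)/(2*s^2 + 3*s - 2)
Step 2 gives the overall T(s). Then T(0) = 8/(-2) = -4.

Answer: -4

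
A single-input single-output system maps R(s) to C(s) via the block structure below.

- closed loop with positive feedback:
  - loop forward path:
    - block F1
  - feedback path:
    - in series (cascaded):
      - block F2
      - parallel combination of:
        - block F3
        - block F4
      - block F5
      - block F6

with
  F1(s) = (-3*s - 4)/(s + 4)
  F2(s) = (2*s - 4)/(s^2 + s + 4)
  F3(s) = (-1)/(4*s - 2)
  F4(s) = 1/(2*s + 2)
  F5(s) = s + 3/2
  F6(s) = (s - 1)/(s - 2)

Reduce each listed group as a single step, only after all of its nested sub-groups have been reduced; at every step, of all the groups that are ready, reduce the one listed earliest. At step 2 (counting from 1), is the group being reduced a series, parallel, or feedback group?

[1] add F3, F4 (parallel)
[2] cascade F2, (F3+F4), F5, F6
[3] feedback reduction of F1, (F2*(F3+F4)*F5*F6)
At step 2 the group reduced is series.

Answer: series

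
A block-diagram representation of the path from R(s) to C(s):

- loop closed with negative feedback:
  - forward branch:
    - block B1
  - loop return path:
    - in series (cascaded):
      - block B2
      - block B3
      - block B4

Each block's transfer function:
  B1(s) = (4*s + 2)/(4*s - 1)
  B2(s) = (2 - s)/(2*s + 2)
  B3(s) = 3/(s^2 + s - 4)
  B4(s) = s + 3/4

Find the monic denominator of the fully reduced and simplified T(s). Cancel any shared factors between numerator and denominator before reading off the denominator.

First reduce the diagram to T(s).

1. combine B2, B3, B4 in series = (-12*s^2 + 15*s + 18)/(8*s^3 + 16*s^2 - 24*s - 32)
2. collapse the loop (B1 forward, (B2*B3*B4) return) = (16*s^4 + 40*s^3 - 32*s^2 - 88*s - 32)/(16*s^4 + 4*s^3 - 38*s^2 - s + 34)
That last expression is T(s), already simplified. Scaling its denominator by 1/16 (the reciprocal of the leading coefficient) yields the monic denominator.

Answer: s^4 + s^3/4 - 19*s^2/8 - s/16 + 17/8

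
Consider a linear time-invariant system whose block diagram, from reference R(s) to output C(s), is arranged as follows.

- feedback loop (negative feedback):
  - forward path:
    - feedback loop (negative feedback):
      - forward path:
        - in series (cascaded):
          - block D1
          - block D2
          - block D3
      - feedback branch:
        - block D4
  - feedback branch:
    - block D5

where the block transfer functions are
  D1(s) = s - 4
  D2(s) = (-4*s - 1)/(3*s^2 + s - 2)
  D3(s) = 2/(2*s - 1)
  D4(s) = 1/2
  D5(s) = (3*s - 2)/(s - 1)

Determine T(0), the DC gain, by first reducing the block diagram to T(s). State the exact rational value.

Answer: 4/11

Working:
Step 1 - cascade D1, D2, D3: (-8*s^2 + 30*s + 8)/(6*s^3 - s^2 - 5*s + 2)
Step 2 - feedback reduction of (D1*D2*D3), D4: (-8*s^2 + 30*s + 8)/(6*s^3 - 5*s^2 + 10*s + 6)
Step 3 - close the feedback loop around [(D1*D2*D3)/(1+(D1*D2*D3)*D4)], D5: (-8*s^3 + 38*s^2 - 22*s - 8)/(6*s^4 - 35*s^3 + 121*s^2 - 40*s - 22)
Evaluating the step-3 result (the overall T(s)) at s = 0 gives T(0) = -8/(-22) = 4/11.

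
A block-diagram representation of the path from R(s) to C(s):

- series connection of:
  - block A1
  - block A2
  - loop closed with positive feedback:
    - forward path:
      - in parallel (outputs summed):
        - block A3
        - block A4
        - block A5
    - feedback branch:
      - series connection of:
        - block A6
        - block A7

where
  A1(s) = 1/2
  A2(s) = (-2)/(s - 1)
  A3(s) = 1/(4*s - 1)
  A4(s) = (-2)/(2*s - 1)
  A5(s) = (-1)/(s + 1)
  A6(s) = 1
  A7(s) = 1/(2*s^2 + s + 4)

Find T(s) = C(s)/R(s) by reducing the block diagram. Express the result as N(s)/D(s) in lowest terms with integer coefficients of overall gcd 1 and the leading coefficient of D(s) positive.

1. parallel reduction of A3, A4, A5 = (-14*s^2 + s)/(8*s^3 + 2*s^2 - 5*s + 1)
2. series reduction of A6, A7 = 1/(2*s^2 + s + 4)
3. apply the feedback formula to (A3+A4+A5), (A6*A7) = (-28*s^4 - 12*s^3 - 55*s^2 + 4*s)/(16*s^5 + 12*s^4 + 24*s^3 + 19*s^2 - 20*s + 4)
4. combine A1, A2, [(A3+A4+A5)/(1-(A3+A4+A5)*(A6*A7))] in series: this yields T(s), and no further normalization is needed

Final answer: (28*s^4 + 12*s^3 + 55*s^2 - 4*s)/(16*s^6 - 4*s^5 + 12*s^4 - 5*s^3 - 39*s^2 + 24*s - 4)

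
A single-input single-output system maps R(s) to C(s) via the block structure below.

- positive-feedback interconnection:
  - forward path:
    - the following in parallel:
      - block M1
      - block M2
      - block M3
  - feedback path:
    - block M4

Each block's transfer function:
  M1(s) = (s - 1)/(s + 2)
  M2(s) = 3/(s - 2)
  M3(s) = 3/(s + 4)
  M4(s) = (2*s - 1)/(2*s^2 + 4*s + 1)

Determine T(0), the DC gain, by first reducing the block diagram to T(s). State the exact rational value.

Answer: 5

Working:
[1] sum the parallel branches M1, M2, M3; result (s^3 + 7*s^2 + 8*s + 20)/(s^3 + 4*s^2 - 4*s - 16)
[2] collapse the loop ((M1+M2+M3) forward, M4 return); result (2*s^5 + 18*s^4 + 45*s^3 + 79*s^2 + 88*s + 20)/(2*s^5 + 10*s^4 - 4*s^3 - 53*s^2 - 100*s + 4)
Evaluating the step-2 result (the overall T(s)) at s = 0 gives T(0) = 20/4 = 5.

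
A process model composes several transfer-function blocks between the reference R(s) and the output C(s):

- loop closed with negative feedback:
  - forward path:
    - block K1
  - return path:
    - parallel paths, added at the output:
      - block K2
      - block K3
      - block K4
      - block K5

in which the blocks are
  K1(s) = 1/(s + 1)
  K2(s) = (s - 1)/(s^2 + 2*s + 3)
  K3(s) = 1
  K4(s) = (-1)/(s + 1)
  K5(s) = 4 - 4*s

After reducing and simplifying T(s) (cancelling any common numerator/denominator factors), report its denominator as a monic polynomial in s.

Step 1: combine K2, K3, K4, K5 in parallel, giving (-4*s^4 - 7*s^3 - 5*s^2 + 11*s + 11)/(s^3 + 3*s^2 + 5*s + 3)
Step 2: close the feedback loop around K1, (K2+K3+K4+K5), giving (-s^3 - 3*s^2 - 5*s - 3)/(3*s^4 + 3*s^3 - 3*s^2 - 19*s - 14)
That last expression is T(s), already simplified. Scaling its denominator by 1/3 (the reciprocal of the leading coefficient) yields the monic denominator.

Answer: s^4 + s^3 - s^2 - 19*s/3 - 14/3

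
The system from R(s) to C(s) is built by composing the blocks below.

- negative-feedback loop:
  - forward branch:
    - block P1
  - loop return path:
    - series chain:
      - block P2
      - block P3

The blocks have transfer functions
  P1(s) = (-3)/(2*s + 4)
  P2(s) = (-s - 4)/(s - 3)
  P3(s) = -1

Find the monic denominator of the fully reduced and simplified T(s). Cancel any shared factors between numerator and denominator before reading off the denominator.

Answer: s^2 - 5*s/2 - 12

Working:
Step 1. reduce the series chain P2, P3 = (s + 4)/(s - 3)
Step 2. close the feedback loop around P1, (P2*P3) = (9 - 3*s)/(2*s^2 - 5*s - 24)
The result of step 2 is T(s) in lowest terms. Its denominator has leading coefficient 2; dividing the denominator through by 2 makes it monic.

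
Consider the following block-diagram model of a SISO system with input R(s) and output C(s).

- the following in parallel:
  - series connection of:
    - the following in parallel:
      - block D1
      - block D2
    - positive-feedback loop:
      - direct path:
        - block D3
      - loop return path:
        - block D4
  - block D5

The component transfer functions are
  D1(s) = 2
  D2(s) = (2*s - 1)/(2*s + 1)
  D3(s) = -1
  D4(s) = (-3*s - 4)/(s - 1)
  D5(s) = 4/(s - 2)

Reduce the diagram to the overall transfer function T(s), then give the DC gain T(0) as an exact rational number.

Answer: -11/5

Working:
Step 1. parallel reduction of D1, D2 gives (6*s + 1)/(2*s + 1)
Step 2. reduce the feedback loop with forward D3 and return D4 gives (s - 1)/(2*s + 5)
Step 3. series reduction of (D1+D2), [D3/(1-D3*D4)] gives (6*s^2 - 5*s - 1)/(4*s^2 + 12*s + 5)
Step 4. combine ((D1+D2)*[D3/(1-D3*D4)]), D5 in parallel gives (6*s^3 - s^2 + 57*s + 22)/(4*s^3 + 4*s^2 - 19*s - 10)
Evaluating the step-4 result (the overall T(s)) at s = 0 gives T(0) = 22/(-10) = -11/5.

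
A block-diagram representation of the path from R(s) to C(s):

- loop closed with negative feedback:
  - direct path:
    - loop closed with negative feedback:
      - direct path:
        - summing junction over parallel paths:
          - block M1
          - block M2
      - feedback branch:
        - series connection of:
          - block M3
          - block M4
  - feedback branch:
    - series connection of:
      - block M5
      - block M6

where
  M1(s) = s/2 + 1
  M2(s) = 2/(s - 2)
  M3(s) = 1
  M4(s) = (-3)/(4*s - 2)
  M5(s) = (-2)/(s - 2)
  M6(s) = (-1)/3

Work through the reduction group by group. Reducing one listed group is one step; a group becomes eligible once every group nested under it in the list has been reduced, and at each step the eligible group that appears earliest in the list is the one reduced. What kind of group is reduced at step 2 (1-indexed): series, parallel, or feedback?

The answer is series.

Reasoning:
[1] sum the parallel branches M1, M2
[2] series reduction of M3, M4
[3] close the feedback loop around (M1+M2), (M3*M4)
[4] multiply M5, M6 (series)
[5] close the feedback loop around [(M1+M2)/(1+(M1+M2)*(M3*M4))], (M5*M6)
Step 2: series.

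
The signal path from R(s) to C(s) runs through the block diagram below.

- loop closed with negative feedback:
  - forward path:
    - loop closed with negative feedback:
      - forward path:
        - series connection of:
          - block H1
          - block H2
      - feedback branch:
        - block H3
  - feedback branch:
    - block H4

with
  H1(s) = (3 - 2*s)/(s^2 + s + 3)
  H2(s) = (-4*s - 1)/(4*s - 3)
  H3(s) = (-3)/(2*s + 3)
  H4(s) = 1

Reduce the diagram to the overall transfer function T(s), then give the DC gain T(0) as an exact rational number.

Step 1: reduce the series chain H1, H2 -> (8*s^2 - 10*s - 3)/(4*s^3 + s^2 + 9*s - 9)
Step 2: close the feedback loop around (H1*H2), H3 -> (16*s^3 + 4*s^2 - 36*s - 9)/(8*s^4 + 14*s^3 - 3*s^2 + 39*s - 18)
Step 3: collapse the loop ([(H1*H2)/(1+(H1*H2)*H3)] forward, H4 return) -> (16*s^3 + 4*s^2 - 36*s - 9)/(8*s^4 + 30*s^3 + s^2 + 3*s - 27)
Step 3 gives the overall T(s). Then T(0) = -9/(-27) = 1/3.

Hence the answer: 1/3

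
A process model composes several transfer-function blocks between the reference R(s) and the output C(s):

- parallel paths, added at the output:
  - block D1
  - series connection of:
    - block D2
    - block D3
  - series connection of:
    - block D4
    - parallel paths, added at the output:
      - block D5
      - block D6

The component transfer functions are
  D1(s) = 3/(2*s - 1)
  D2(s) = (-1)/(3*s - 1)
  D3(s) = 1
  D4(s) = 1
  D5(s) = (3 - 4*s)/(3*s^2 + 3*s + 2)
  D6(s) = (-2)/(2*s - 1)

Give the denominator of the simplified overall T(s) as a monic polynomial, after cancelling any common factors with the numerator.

Answer: s^4 + s^3/6 - 7*s/18 + 1/9

Working:
1. reduce the series chain D2, D3 = (-1)/(3*s - 1)
2. sum the parallel branches D5, D6 = (-14*s^2 + 4*s - 7)/(6*s^3 + 3*s^2 + s - 2)
3. reduce the series chain D4, (D5+D6) = (-14*s^2 + 4*s - 7)/(6*s^3 + 3*s^2 + s - 2)
4. combine D1, (D2*D3), (D4*(D5+D6)) in parallel = (-21*s^3 + 41*s^2 - 17*s + 3)/(18*s^4 + 3*s^3 - 7*s + 2)
No further cancellation is possible in the step-4 result, so that is T(s). Its denominator becomes monic after dividing by the leading coefficient 18.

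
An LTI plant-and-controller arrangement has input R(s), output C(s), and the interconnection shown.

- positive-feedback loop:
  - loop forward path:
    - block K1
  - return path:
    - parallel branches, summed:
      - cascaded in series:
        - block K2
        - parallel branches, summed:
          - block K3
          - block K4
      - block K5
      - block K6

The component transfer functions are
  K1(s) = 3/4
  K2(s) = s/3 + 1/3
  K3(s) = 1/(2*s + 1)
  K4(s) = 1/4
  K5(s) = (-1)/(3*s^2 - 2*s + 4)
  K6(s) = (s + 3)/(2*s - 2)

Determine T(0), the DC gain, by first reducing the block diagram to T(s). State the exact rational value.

Reducing step by step:

(1) sum the parallel branches K3, K4; result (2*s + 5)/(8*s + 4)
(2) reduce the series chain K2, (K3+K4); result (2*s^2 + 7*s + 5)/(24*s + 12)
(3) add (K2*(K3+K4)), K5, K6 (parallel); result (6*s^5 + 47*s^4 + 94*s^3 + 3*s^2 + 146*s + 64)/(72*s^4 - 84*s^3 + 84*s^2 - 24*s - 48)
(4) apply the feedback formula to K1, ((K2*(K3+K4))+K5+K6); result (-72*s^4 + 84*s^3 - 84*s^2 + 24*s + 48)/(6*s^5 - 49*s^4 + 206*s^3 - 109*s^2 + 178*s + 128)
Step 4 gives the overall T(s). Then T(0) = 48/128 = 3/8.

Answer: 3/8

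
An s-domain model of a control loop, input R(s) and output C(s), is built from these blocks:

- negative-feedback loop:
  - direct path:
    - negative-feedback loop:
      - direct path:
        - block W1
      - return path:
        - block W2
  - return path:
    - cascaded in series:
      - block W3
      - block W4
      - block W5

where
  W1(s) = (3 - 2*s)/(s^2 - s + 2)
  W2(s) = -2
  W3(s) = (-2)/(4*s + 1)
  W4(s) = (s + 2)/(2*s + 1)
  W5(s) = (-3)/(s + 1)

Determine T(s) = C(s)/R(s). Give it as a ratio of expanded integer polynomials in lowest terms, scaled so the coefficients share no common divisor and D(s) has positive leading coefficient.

[1] reduce the feedback loop with forward W1 and return W2; result (3 - 2*s)/(s^2 + 3*s - 4)
[2] reduce the series chain W3, W4, W5; result (6*s + 12)/(8*s^3 + 14*s^2 + 7*s + 1)
[3] close the feedback loop around [W1/(1+W1*W2)], (W3*W4*W5): this yields T(s), and no further normalization is needed

Final answer: (-16*s^4 - 4*s^3 + 28*s^2 + 19*s + 3)/(8*s^5 + 38*s^4 + 17*s^3 - 46*s^2 - 31*s + 32)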